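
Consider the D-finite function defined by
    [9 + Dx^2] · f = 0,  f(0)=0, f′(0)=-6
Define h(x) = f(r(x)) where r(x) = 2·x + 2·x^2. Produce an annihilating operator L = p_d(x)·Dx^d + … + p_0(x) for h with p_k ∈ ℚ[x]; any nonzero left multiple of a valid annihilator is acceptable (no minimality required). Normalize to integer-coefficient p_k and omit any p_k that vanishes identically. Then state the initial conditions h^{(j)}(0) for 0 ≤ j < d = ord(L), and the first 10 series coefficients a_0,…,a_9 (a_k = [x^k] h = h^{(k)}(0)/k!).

L = (36 + 216·x + 432·x^2 + 288·x^3) - 2·Dx + (1 + 2·x)·Dx^2  (order 2).
h: a_k = 0, -12, -12, 72, 216, 432/5, -576, -41472/35, -2592/5, 57024/35, …
ICs: h(0) = 0, h′(0) = -12.

f: a_k = 0, -6, 0, 9, 0, -81/20, 0, 243/280, 0, -243/2240, …
h₀=f(r): pull back L_f along r ⇒ L₀.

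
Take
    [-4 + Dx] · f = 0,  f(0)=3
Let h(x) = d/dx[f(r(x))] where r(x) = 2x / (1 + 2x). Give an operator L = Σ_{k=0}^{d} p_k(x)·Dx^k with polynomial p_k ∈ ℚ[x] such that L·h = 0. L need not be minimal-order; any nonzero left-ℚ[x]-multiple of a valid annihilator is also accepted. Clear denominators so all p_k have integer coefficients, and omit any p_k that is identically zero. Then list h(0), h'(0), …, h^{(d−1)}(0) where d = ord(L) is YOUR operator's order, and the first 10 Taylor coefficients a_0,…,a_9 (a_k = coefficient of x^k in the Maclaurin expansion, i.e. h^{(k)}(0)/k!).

L = (4 - 8·x) + (-1 - 4·x - 4·x^2)·Dx  (order 1).
h: a_k = 24, 96, -96, -256, 896, -5632/5, -8704/15, 647168/105, -1697792/105, 24240128/945, …
ICs: h(0) = 24.

f: a_k = 3, 12, 24, 32, 32, 128/5, 256/15, 1024/105, 512/105, 2048/945, …
f∘r: x↦r, Dx↦Dx/r' in L_f ⇒ L₀.
h=h₀': d/dx-closure on L₀ ⇒ L.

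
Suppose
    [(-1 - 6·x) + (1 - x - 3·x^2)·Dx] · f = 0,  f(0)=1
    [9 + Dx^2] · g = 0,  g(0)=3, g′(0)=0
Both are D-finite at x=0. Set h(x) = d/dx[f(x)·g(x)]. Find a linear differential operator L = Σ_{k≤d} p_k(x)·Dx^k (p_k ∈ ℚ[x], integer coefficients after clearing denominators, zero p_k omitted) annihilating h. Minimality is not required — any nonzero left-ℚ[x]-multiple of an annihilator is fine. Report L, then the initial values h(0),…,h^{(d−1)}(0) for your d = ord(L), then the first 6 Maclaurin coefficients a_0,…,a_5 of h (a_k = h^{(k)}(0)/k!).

L = (-15 - 54·x - 135·x^2 + 162·x^3 + 243·x^4) + (6·x + 54·x^2 + 108·x^3)·Dx + (1 - 4·x - 9·x^2 + 18·x^3 + 27·x^4)·Dx^2  (order 2).
h: a_k = 3, -3, 45/2, 105/2, 1425/8, 17271/40, …
ICs: h(0) = 3, h′(0) = -3.

f: a_k = 1, 1, 4, 7, 19, 40, …
g: a_k = 3, 0, -27/2, 0, 81/8, 0, …
h₀=f·g: eliminate ⇒ L₀, order ≤ 1·2.
h=h₀': d/dx-closure on L₀ ⇒ L.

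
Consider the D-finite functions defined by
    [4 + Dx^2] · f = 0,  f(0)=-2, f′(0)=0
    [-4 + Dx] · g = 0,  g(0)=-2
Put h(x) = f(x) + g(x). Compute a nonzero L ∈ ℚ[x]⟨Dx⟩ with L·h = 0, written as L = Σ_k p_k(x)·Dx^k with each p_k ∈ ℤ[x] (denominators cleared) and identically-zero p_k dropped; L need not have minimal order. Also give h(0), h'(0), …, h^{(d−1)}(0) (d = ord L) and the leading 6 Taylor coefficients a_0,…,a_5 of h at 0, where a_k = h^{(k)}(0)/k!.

L = -16 + 4·Dx - 4·Dx^2 + Dx^3  (order 3).
h: a_k = -4, -8, -12, -64/3, -68/3, -256/15, …
ICs: h(0) = -4, h′(0) = -8, h′′(0) = -24.

f: a_k = -2, 0, 4, 0, -4/3, 0, …
g: a_k = -2, -8, -16, -64/3, -64/3, -256/15, …
Sum ⇒ L₀ = lclm(L_f,L_g) in ℚ(x)⟨Dx⟩.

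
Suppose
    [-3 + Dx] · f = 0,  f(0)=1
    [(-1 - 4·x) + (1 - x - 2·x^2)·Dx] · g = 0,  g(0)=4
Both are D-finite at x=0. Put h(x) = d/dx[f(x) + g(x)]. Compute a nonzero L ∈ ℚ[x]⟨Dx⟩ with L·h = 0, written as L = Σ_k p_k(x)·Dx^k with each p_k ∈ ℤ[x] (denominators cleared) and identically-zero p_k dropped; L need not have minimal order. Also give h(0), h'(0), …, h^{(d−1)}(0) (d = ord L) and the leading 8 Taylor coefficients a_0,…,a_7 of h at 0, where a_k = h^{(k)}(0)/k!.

L = (12 + 126·x + 144·x^2 + 336·x^3 + 144·x^4) + (-7 - 42·x - 81·x^2 - 88·x^3 + 60·x^4 + 48·x^5)·Dx + (1 + 11·x^2 - 8·x^3 - 36·x^4 - 16·x^5)·Dx^2  (order 2).
h: a_k = 7, 33, 147/2, 379/2, 3441/8, 41523/40, 190643/80, 3065049/560, …
ICs: h(0) = 7, h′(0) = 33.

f: a_k = 1, 3, 9/2, 9/2, 27/8, 81/40, 81/80, 243/560, …
g: a_k = 4, 4, 12, 20, 44, 84, 172, 340, …
f+g: L₀ = lclm(L_f,L_g), ord ≤ 1+1.
h=h₀': d/dx-closure on L₀ ⇒ L.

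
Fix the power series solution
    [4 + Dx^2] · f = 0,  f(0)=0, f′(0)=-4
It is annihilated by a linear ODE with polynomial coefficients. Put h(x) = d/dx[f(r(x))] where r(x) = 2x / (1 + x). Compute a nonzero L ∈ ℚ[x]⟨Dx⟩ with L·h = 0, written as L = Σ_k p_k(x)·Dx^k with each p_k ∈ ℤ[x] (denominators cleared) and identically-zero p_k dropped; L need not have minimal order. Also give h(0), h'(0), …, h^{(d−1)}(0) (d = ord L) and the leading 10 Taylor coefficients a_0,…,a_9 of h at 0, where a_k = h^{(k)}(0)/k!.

L = (22 + 12·x + 6·x^2) + (6 + 18·x + 18·x^2 + 6·x^3)·Dx + (1 + 4·x + 6·x^2 + 4·x^3 + x^4)·Dx^2  (order 2).
h: a_k = -8, 16, 40, -224, 1544/3, -720, 19688/45, 40256/45, -240824/63, 540080/63, …
ICs: h(0) = -8, h′(0) = 16.

f: a_k = 0, -4, 0, 8/3, 0, -8/15, 0, 16/315, 0, -8/2835, …
L₀ from L_f via x↦r, Dx↦r'^{-1}Dx.
h₀' ⇒ L via d/dx closure of L₀.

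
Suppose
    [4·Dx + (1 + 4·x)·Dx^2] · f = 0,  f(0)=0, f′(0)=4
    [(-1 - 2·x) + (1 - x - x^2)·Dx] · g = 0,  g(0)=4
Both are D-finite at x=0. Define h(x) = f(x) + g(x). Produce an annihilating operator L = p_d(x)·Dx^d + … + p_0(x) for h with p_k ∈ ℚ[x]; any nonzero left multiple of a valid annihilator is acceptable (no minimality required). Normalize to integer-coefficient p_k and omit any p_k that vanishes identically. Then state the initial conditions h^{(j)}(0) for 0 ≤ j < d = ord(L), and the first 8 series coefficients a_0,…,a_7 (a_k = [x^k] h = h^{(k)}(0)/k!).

L = (-100 - 272·x - 392·x^2 - 144·x^3 - 96·x^4)·Dx + (7 - 96·x - 434·x^2 - 540·x^3 - 304·x^4 - 160·x^5)·Dx^2 + (4 + 25·x + 28·x^2 - 46·x^3 - 73·x^4 - 76·x^5 - 32·x^6)·Dx^3  (order 3).
h: a_k = 4, 8, 0, 100/3, -44, 1184/5, -1892/3, 16972/7, …
ICs: h(0) = 4, h′(0) = 8, h′′(0) = 0.

f: a_k = 0, 4, -8, 64/3, -64, 1024/5, -2048/3, 16384/7, …
g: a_k = 4, 4, 8, 12, 20, 32, 52, 84, …
Weyl lclm of L_f,L_g ⇒ L₀ (ord ≤ 3).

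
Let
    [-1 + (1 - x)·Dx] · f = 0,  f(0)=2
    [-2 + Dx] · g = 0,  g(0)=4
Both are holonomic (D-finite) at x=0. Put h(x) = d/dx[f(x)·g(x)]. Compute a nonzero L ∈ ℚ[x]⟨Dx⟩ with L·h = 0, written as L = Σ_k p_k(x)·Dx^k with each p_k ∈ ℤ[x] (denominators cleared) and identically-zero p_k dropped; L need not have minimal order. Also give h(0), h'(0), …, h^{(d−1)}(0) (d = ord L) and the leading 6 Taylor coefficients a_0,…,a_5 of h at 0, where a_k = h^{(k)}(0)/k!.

L = (10 - 12·x + 4·x^2) + (-3 + 5·x - 2·x^2)·Dx  (order 1).
h: a_k = 24, 80, 152, 224, 872/3, 5296/15, …
ICs: h(0) = 24.

f: a_k = 2, 2, 2, 2, 2, 2, …
g: a_k = 4, 8, 8, 16/3, 8/3, 16/15, …
L₀ := L_f ⊗_s L_g (sym. prod.), ord ≤ 1.
Differentiate: ansatz ord ≤ ord L₀ ⇒ L.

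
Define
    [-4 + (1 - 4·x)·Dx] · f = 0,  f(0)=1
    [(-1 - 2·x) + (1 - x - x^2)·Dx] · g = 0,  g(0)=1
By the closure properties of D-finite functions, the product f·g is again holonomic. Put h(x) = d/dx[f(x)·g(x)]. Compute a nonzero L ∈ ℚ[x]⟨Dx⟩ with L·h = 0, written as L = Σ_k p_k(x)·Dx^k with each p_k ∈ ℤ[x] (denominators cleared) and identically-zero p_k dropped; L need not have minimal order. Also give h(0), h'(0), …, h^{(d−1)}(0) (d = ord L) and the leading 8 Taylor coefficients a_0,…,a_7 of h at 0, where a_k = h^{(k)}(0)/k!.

L = (44 - 114·x - 66·x^2 + 192·x^3 + 192·x^4) + (-5 + 31·x - 33·x^2 - 62·x^3 + 60·x^4 + 48·x^5)·Dx  (order 1).
h: a_k = 5, 44, 273, 1476, 7420, 35694, 166719, 762416, …
ICs: h(0) = 5.

f: a_k = 1, 4, 16, 64, 256, 1024, 4096, 16384, …
g: a_k = 1, 1, 2, 3, 5, 8, 13, 21, …
f·g: L₀ = L_f ⊗_s L_g, ord ≤ 1·1.
Derive L from L₀ (diff closure).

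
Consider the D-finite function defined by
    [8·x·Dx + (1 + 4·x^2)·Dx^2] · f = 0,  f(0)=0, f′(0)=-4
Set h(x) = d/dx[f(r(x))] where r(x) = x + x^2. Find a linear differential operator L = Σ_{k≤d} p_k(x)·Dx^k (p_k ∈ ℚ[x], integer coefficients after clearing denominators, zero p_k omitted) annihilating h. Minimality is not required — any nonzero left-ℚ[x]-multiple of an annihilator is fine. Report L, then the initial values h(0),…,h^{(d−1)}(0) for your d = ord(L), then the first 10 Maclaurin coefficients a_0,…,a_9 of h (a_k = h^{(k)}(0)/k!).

L = (-2 + 8·x + 32·x^2 + 48·x^3 + 24·x^4) + (1 + 2·x + 4·x^2 + 16·x^3 + 20·x^4 + 8·x^5)·Dx  (order 1).
h: a_k = -4, -8, 16, 64, 16, -352, -640, 1024, 5312, 2432, …
ICs: h(0) = -4.

f: a_k = 0, -4, 0, 16/3, 0, -64/5, 0, 256/7, 0, -1024/9, …
Substitute x→r, Dx→(1/r')Dx; clear ⇒ L₀.
Derive L from L₀ (diff closure).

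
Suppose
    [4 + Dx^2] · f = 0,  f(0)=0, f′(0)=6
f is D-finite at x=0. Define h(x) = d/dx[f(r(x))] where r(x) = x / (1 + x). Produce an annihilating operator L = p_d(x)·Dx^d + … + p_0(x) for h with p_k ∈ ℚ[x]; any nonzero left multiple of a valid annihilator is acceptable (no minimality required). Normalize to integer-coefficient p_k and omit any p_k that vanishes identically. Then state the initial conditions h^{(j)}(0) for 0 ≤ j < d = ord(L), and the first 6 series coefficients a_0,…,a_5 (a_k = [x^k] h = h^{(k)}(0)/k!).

L = (10 + 12·x + 6·x^2) + (6 + 18·x + 18·x^2 + 6·x^3)·Dx + (1 + 4·x + 6·x^2 + 4·x^3 + x^4)·Dx^2  (order 2).
h: a_k = 6, -12, 6, 24, -86, 180, …
ICs: h(0) = 6, h′(0) = -12.

f: a_k = 0, 6, 0, -4, 0, 4/5, …
Substitute x→r, Dx→(1/r')Dx; clear ⇒ L₀.
Derive L from L₀ (diff closure).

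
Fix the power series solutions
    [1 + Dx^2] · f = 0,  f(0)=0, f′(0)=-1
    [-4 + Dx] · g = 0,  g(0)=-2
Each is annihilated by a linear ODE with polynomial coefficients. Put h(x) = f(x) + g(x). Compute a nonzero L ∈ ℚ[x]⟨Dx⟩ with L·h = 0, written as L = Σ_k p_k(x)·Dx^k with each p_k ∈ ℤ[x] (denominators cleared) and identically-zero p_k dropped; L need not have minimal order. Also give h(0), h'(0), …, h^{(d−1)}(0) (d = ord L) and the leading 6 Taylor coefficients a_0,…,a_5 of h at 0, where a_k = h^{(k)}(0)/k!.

f: a_k = 0, -1, 0, 1/6, 0, -1/120, …
g: a_k = -2, -8, -16, -64/3, -64/3, -256/15, …
Sum ⇒ L₀ = lclm(L_f,L_g) in ℚ(x)⟨Dx⟩.
L = -4 + Dx - 4·Dx^2 + Dx^3  (order 3).
h: a_k = -2, -9, -16, -127/6, -64/3, -683/40, …
ICs: h(0) = -2, h′(0) = -9, h′′(0) = -32.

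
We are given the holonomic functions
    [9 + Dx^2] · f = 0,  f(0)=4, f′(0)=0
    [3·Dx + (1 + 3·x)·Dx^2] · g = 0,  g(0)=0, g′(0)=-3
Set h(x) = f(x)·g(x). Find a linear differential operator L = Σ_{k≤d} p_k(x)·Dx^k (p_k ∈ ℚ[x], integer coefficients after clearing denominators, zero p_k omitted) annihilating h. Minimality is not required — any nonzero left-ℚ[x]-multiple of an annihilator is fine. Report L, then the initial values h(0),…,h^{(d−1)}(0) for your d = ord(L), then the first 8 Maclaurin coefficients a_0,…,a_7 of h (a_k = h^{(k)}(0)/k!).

f: a_k = 4, 0, -18, 0, 27/2, 0, -81/20, 0, …
g: a_k = 0, -3, 9/2, -9, 81/4, -243/5, 243/2, -2187/7, …
Sym-product of L_f,L_g gives L₀ (≤ ord 4).
L = (-81 + 486·x + 4617·x^2 + 11664·x^3 + 8748·x^4) + (36 + 540·x + 1944·x^2 + 1944·x^3)·Dx + (180·x + 1134·x^2 + 2592·x^3 + 1944·x^4)·Dx^2 + (4 + 60·x + 216·x^2 + 216·x^3)·Dx^3 + (1 + 14·x + 69·x^2 + 144·x^3 + 108·x^4)·Dx^4  (order 4).
h: a_k = 0, -12, 18, 18, 0, -729/10, 729/4, -67797/140, …
ICs: h(0) = 0, h′(0) = -12, h′′(0) = 36, h′′′(0) = 108.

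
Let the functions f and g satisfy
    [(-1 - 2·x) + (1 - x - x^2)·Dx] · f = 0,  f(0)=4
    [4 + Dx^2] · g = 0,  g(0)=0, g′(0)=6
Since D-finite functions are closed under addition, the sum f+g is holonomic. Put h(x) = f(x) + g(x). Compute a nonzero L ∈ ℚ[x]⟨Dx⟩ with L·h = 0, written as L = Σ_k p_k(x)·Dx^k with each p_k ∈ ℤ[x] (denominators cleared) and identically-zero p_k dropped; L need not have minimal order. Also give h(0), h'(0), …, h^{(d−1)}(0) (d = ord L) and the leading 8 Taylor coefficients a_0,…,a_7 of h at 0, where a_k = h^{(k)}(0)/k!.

f: a_k = 4, 4, 8, 12, 20, 32, 52, 84, …
g: a_k = 0, 6, 0, -4, 0, 4/5, 0, -8/105, …
L₀ := lclm(L_f,L_g); ord L₀ ≤ 1+2.
L = (44 + 96·x + 32·x^2 + 48·x^3 + 40·x^4 + 16·x^5) + (-16 + 20·x + 8·x^2 - 16·x^3 + 12·x^4 + 24·x^5 + 8·x^6)·Dx + (11 + 24·x + 8·x^2 + 12·x^3 + 10·x^4 + 4·x^5)·Dx^2 + (-4 + 5·x + 2·x^2 - 4·x^3 + 3·x^4 + 6·x^5 + 2·x^6)·Dx^3  (order 3).
h: a_k = 4, 10, 8, 8, 20, 164/5, 52, 8812/105, …
ICs: h(0) = 4, h′(0) = 10, h′′(0) = 16.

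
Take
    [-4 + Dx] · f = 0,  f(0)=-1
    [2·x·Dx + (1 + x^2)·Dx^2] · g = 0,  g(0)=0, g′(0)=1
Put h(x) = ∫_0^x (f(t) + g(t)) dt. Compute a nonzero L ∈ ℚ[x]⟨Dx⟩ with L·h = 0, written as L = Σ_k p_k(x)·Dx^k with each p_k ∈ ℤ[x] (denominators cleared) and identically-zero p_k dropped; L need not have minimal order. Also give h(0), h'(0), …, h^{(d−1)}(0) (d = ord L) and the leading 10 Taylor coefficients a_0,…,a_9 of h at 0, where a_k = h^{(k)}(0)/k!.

f: a_k = -1, -4, -8, -32/3, -32/3, -128/15, -256/45, -1024/315, -512/315, -2048/2835, …
g: a_k = 0, 1, 0, -1/3, 0, 1/5, 0, -1/7, 0, 1/9, …
f+g: L₀ = lclm(L_f,L_g), ord ≤ 1+2.
∫: right-multiply L₀ by Dx.
L = (4 - 16·x - 12·x^2 - 16·x^3)·Dx^2 + (-9 - 13·x^2 - 8·x^4)·Dx^3 + (2 + x + 4·x^2 + x^3 + 2·x^4)·Dx^4  (order 4).
h: a_k = 0, -1, -3/2, -8/3, -11/4, -32/15, -25/18, -256/315, -1069/2520, -512/2835, …
ICs: h(0) = 0, h′(0) = -1, h′′(0) = -3, h′′′(0) = -16.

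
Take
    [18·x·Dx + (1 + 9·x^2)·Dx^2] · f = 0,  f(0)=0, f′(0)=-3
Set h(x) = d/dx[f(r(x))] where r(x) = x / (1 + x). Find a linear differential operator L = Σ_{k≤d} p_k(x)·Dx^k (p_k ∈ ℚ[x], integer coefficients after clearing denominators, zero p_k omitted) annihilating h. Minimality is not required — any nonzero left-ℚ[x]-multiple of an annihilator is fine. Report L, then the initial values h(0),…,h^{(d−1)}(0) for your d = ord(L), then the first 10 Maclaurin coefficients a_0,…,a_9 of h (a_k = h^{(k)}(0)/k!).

f: a_k = 0, -3, 0, 9, 0, -243/5, 0, 2187/7, 0, -2187, …
h₀=f(r): pull back L_f along r ⇒ L₀.
h₀' ⇒ L via d/dx closure of L₀.
L = (2 + 20·x) + (1 + 2·x + 10·x^2)·Dx  (order 1).
h: a_k = -3, 6, 18, -96, 12, 936, -1992, -5376, 30672, -7584, …
ICs: h(0) = -3.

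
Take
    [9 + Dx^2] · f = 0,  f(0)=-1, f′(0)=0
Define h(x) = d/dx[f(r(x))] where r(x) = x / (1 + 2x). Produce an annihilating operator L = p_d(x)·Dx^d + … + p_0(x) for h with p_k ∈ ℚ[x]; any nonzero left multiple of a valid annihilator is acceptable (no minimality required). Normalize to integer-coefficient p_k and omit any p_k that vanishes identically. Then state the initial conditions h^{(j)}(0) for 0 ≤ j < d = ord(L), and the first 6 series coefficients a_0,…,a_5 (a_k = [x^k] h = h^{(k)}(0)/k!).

f: a_k = -1, 0, 9/2, 0, -27/8, 0, …
Change of var in L_f (x↦r) gives L₀.
h₀' ⇒ L via d/dx closure of L₀.
L = (33 + 96·x + 96·x^2) + (12 + 72·x + 144·x^2 + 96·x^3)·Dx + (1 + 8·x + 24·x^2 + 32·x^3 + 16·x^4)·Dx^2  (order 2).
h: a_k = 0, 9, -54, 405/2, -585, 54243/40, …
ICs: h(0) = 0, h′(0) = 9.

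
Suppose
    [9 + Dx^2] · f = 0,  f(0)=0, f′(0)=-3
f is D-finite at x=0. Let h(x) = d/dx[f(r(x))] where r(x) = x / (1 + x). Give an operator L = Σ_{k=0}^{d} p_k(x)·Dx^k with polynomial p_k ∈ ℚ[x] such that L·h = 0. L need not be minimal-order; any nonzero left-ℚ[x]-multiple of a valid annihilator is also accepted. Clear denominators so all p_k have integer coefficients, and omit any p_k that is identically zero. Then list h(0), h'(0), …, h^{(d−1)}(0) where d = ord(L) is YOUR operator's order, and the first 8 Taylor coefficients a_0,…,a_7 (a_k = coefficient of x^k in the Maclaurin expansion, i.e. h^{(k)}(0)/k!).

L = (15 + 12·x + 6·x^2) + (6 + 18·x + 18·x^2 + 6·x^3)·Dx + (1 + 4·x + 6·x^2 + 4·x^3 + x^4)·Dx^2  (order 2).
h: a_k = -3, 6, 9/2, -42, 879/8, -765/4, 19353/80, -1893/10, …
ICs: h(0) = -3, h′(0) = 6.

f: a_k = 0, -3, 0, 9/2, 0, -81/40, 0, 243/560, …
Change of var in L_f (x↦r) gives L₀.
Differentiate: ansatz ord ≤ ord L₀ ⇒ L.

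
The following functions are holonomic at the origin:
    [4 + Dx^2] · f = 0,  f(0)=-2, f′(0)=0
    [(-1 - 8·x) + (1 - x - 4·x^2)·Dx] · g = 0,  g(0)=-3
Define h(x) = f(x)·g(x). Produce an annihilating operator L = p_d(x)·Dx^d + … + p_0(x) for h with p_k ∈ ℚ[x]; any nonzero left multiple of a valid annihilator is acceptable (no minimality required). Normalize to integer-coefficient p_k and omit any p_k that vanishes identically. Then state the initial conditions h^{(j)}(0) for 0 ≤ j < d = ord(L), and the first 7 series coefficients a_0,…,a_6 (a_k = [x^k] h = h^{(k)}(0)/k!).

f: a_k = -2, 0, 4, 0, -4/3, 0, 8/45, …
g: a_k = -3, -3, -15, -27, -87, -195, -543, …
f·g: L₀ = L_f ⊗_s L_g, ord ≤ 2·1.
L = (4 + 4·x + 16·x^2) + (2 + 16·x)·Dx + (-1 + x + 4·x^2)·Dx^2  (order 2).
h: a_k = 6, 6, 18, 42, 118, 286, 11362/15, …
ICs: h(0) = 6, h′(0) = 6.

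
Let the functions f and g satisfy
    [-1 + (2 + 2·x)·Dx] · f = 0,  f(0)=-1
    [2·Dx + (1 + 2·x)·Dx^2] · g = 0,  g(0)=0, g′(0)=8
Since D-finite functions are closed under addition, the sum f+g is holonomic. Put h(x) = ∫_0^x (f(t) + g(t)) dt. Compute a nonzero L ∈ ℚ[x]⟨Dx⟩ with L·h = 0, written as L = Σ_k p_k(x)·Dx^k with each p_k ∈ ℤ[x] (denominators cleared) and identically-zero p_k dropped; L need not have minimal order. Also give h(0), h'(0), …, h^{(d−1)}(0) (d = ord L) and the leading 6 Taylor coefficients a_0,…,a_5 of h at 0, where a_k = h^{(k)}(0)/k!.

f: a_k = -1, -1/2, 1/8, -1/16, 5/128, -7/256, …
g: a_k = 0, 8, -8, 32/3, -16, 128/5, …
L₀ := lclm(L_f,L_g); ord L₀ ≤ 1+2.
∫: right-multiply L₀ by Dx.
L = (10 + 4·x)·Dx^2 + (29 + 52·x + 20·x^2)·Dx^3 + (6 + 22·x + 24·x^2 + 8·x^3)·Dx^4  (order 4).
h: a_k = 0, -1, 15/4, -21/8, 509/192, -2043/640, …
ICs: h(0) = 0, h′(0) = -1, h′′(0) = 15/2, h′′′(0) = -63/4.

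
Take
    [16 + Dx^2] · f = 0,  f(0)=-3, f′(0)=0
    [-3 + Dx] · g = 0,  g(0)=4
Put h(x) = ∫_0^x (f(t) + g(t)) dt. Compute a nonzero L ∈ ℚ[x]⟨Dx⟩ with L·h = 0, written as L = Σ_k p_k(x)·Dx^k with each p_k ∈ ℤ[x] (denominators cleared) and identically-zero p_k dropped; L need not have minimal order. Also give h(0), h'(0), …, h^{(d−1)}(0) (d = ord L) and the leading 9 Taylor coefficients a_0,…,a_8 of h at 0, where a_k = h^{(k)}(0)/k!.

f: a_k = -3, 0, 24, 0, -32, 0, 256/15, 0, -512/105, …
g: a_k = 4, 12, 18, 18, 27/2, 81/10, 81/20, 243/140, 729/1120, …
Sum ⇒ L₀ = lclm(L_f,L_g) in ℚ(x)⟨Dx⟩.
∫: right-multiply L₀ by Dx.
L = -48·Dx + 16·Dx^2 - 3·Dx^3 + Dx^4  (order 4).
h: a_k = 0, 1, 6, 14, 9/2, -37/10, 27/20, 181/60, 243/1120, …
ICs: h(0) = 0, h′(0) = 1, h′′(0) = 12, h′′′(0) = 84.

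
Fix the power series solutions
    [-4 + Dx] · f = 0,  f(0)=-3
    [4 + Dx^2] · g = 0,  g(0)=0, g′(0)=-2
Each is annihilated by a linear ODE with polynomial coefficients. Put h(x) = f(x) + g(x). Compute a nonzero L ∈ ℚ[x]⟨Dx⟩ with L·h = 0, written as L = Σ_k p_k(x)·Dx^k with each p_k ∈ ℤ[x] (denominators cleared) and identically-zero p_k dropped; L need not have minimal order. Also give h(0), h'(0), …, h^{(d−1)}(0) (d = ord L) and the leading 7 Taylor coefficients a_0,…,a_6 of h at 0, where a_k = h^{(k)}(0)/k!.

f: a_k = -3, -12, -24, -32, -32, -128/5, -256/15, …
g: a_k = 0, -2, 0, 4/3, 0, -4/15, 0, …
L₀ := lclm(L_f,L_g); ord L₀ ≤ 1+2.
L = -16 + 4·Dx - 4·Dx^2 + Dx^3  (order 3).
h: a_k = -3, -14, -24, -92/3, -32, -388/15, -256/15, …
ICs: h(0) = -3, h′(0) = -14, h′′(0) = -48.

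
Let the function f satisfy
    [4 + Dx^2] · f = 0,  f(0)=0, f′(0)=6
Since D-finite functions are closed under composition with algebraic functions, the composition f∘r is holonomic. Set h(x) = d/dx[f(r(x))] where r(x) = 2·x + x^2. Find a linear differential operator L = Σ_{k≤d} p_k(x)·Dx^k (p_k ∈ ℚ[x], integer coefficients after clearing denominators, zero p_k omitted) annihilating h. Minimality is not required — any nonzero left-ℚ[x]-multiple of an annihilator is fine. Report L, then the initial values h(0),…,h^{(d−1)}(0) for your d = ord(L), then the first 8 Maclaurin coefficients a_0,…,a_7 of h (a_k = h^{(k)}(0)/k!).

f: a_k = 0, 6, 0, -4, 0, 4/5, 0, -8/105, …
Substitute x→r, Dx→(1/r')Dx; clear ⇒ L₀.
Derive L from L₀ (diff closure).
L = (19 + 64·x + 96·x^2 + 64·x^3 + 16·x^4) + (-3 - 3·x)·Dx + (1 + 2·x + x^2)·Dx^2  (order 2).
h: a_k = 12, 12, -96, -192, 8, 360, 5696/15, -256/15, …
ICs: h(0) = 12, h′(0) = 12.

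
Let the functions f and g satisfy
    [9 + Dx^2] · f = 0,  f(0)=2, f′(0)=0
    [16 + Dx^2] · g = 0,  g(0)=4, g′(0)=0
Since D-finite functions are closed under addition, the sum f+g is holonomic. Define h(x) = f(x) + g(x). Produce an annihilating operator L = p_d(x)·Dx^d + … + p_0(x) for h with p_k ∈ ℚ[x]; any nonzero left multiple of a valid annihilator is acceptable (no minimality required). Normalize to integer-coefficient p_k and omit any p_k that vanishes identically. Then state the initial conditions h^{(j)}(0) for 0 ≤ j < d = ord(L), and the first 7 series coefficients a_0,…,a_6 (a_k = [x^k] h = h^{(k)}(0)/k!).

L = 144 + 25·Dx^2 + Dx^4  (order 4).
h: a_k = 6, 0, -41, 0, 593/12, 0, -8921/360, …
ICs: h(0) = 6, h′(0) = 0, h′′(0) = -82, h′′′(0) = 0.

f: a_k = 2, 0, -9, 0, 27/4, 0, -81/40, …
g: a_k = 4, 0, -32, 0, 128/3, 0, -1024/45, …
L₀ := lclm(L_f,L_g); ord L₀ ≤ 2+2.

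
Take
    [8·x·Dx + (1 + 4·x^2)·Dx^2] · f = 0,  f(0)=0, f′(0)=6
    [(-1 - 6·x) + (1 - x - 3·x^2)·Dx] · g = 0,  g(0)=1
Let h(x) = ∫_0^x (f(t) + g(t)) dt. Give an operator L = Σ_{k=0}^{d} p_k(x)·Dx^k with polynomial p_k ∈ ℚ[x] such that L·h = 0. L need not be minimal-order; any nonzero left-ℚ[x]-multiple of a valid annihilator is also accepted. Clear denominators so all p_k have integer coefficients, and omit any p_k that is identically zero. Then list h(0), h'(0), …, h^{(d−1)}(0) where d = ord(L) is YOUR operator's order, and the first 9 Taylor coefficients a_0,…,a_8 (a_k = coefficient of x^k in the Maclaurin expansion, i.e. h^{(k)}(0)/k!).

L = (32 - 128·x - 1488·x^2 - 2880·x^3 - 8424·x^4 - 2592·x^6)·Dx^2 + (-25 - 160·x - 214·x^2 - 1188·x^3 - 2628·x^4 - 6264·x^5 - 432·x^6 - 2592·x^7)·Dx^3 + (4 + 9·x + 54·x^2 - 66·x^3 - x^4 - 444·x^5 - 720·x^6 - 144·x^7 - 432·x^8)·Dx^4  (order 4).
h: a_k = 0, 1, 7/2, 4/3, -1/4, 19/5, 148/15, 97/7, 1135/56, …
ICs: h(0) = 0, h′(0) = 1, h′′(0) = 7, h′′′(0) = 8.

f: a_k = 0, 6, 0, -8, 0, 96/5, 0, -384/7, 0, …
g: a_k = 1, 1, 4, 7, 19, 40, 97, 217, 508, …
L₀ := lclm(L_f,L_g); ord L₀ ≤ 2+1.
∫: right-multiply L₀ by Dx.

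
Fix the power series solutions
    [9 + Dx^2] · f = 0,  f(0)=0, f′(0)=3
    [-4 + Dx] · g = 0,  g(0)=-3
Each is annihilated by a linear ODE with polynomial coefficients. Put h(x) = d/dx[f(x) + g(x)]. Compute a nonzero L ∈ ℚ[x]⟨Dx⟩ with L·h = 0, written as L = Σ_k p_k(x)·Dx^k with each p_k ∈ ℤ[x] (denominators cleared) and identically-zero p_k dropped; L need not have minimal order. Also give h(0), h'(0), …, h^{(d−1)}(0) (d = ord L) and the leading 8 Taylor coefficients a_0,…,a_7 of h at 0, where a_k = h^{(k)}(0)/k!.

L = 36 - 9·Dx + 4·Dx^2 - Dx^3  (order 3).
h: a_k = -9, -48, -219/2, -128, -943/8, -512/5, -17113/240, -4096/105, …
ICs: h(0) = -9, h′(0) = -48, h′′(0) = -219.

f: a_k = 0, 3, 0, -9/2, 0, 81/40, 0, -243/560, …
g: a_k = -3, -12, -24, -32, -32, -128/5, -256/15, -1024/105, …
h₀=f+g: left-lcm gives L₀, ord ≤ 3.
h=h₀': d/dx-closure on L₀ ⇒ L.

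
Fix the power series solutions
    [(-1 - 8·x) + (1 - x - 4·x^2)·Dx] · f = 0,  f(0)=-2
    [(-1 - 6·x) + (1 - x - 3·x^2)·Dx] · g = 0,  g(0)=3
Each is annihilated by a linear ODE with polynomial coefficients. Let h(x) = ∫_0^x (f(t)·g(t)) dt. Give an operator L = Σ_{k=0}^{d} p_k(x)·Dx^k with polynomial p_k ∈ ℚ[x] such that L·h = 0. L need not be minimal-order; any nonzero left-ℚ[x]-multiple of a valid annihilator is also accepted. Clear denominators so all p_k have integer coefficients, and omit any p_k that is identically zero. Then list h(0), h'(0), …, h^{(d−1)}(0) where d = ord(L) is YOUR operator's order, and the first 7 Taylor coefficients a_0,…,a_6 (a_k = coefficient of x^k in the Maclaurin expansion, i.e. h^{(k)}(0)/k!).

L = (-2 - 12·x + 21·x^2 + 48·x^3)·Dx + (1 - 2·x - 6·x^2 + 7·x^3 + 12·x^4)·Dx^2  (order 2).
h: a_k = 0, -6, -6, -20, -75/2, -504/5, -224, …
ICs: h(0) = 0, h′(0) = -6.

f: a_k = -2, -2, -10, -18, -58, -130, -362, …
g: a_k = 3, 3, 12, 21, 57, 120, 291, …
L₀ := L_f ⊗_s L_g (sym. prod.), ord ≤ 1.
h=∫₀ˣh₀: take L = L₀·Dx.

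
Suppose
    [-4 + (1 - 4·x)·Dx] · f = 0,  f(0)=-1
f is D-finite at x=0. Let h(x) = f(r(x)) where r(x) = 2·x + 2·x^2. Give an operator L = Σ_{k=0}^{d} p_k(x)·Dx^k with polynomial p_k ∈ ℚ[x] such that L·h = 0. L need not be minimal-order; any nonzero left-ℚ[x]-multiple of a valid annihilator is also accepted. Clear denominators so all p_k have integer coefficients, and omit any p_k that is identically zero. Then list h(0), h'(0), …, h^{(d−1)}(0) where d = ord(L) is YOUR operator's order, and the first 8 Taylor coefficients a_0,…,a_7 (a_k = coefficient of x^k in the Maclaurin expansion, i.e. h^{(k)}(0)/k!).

f: a_k = -1, -4, -16, -64, -256, -1024, -4096, -16384, …
h₀=f(r): pull back L_f along r ⇒ L₀.
L = (8 + 16·x) + (-1 + 8·x + 8·x^2)·Dx  (order 1).
h: a_k = -1, -8, -72, -640, -5696, -50688, -451072, -4014080, …
ICs: h(0) = -1.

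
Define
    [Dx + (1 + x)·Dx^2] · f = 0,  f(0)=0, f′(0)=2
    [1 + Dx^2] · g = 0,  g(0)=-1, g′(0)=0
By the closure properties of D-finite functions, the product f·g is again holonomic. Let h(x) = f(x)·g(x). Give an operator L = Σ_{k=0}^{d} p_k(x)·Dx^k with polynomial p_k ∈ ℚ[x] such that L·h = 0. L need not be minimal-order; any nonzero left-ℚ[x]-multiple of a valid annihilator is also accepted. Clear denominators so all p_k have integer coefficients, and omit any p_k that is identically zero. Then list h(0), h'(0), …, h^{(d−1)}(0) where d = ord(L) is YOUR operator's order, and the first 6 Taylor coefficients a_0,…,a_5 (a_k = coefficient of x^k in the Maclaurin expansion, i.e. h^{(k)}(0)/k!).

L = (-3 + 6·x + 19·x^2 + 16·x^3 + 4·x^4) + (4 + 20·x + 24·x^2 + 8·x^3)·Dx + (20·x + 42·x^2 + 32·x^3 + 8·x^4)·Dx^2 + (4 + 20·x + 24·x^2 + 8·x^3)·Dx^3 + (3 + 14·x + 23·x^2 + 16·x^3 + 4·x^4)·Dx^4  (order 4).
h: a_k = 0, -2, 1, 1/3, 0, -3/20, …
ICs: h(0) = 0, h′(0) = -2, h′′(0) = 2, h′′′(0) = 2.

f: a_k = 0, 2, -1, 2/3, -1/2, 2/5, …
g: a_k = -1, 0, 1/2, 0, -1/24, 0, …
Product ⇒ symmetric product L₀, ord ≤ 4.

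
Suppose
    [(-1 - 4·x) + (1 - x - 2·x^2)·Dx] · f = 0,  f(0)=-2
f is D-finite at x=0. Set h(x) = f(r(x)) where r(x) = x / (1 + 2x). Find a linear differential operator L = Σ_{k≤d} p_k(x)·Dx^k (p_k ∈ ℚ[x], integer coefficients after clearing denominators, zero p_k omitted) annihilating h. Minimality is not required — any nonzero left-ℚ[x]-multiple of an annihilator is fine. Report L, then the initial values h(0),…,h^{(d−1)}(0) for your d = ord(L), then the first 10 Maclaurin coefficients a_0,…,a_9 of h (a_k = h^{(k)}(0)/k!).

L = (-1 - 6·x) + (1 + 5·x + 6·x^2)·Dx  (order 1).
h: a_k = -2, -2, -2, 6, -18, 54, -162, 486, -1458, 4374, …
ICs: h(0) = -2.

f: a_k = -2, -2, -6, -10, -22, -42, -86, -170, -342, -682, …
f∘r: x↦r, Dx↦Dx/r' in L_f ⇒ L₀.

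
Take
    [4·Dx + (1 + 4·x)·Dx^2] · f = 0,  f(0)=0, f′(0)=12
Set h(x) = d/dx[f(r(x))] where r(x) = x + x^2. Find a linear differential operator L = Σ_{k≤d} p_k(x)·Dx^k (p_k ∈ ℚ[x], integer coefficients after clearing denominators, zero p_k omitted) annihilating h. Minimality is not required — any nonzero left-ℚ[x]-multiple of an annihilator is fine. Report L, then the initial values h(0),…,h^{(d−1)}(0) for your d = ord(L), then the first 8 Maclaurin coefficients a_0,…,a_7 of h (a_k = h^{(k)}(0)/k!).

f: a_k = 0, 12, -24, 64, -192, 3072/5, -2048, 49152/7, …
h₀=f(r): pull back L_f along r ⇒ L₀.
Derive L from L₀ (diff closure).
L = 2 + (1 + 2·x)·Dx  (order 1).
h: a_k = 12, -24, 48, -96, 192, -384, 768, -1536, …
ICs: h(0) = 12.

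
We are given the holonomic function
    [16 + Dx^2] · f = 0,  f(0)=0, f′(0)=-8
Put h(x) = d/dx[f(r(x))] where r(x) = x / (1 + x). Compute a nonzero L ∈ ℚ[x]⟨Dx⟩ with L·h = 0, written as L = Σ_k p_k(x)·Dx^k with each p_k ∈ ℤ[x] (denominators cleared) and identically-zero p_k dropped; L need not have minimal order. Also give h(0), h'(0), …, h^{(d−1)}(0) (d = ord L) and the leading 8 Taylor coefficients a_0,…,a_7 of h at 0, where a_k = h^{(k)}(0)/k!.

L = (22 + 12·x + 6·x^2) + (6 + 18·x + 18·x^2 + 6·x^3)·Dx + (1 + 4·x + 6·x^2 + 4·x^3 + x^4)·Dx^2  (order 2).
h: a_k = -8, 16, 40, -224, 1544/3, -720, 19688/45, 40256/45, …
ICs: h(0) = -8, h′(0) = 16.

f: a_k = 0, -8, 0, 64/3, 0, -256/15, 0, 2048/315, …
Change of var in L_f (x↦r) gives L₀.
Differentiate: ansatz ord ≤ ord L₀ ⇒ L.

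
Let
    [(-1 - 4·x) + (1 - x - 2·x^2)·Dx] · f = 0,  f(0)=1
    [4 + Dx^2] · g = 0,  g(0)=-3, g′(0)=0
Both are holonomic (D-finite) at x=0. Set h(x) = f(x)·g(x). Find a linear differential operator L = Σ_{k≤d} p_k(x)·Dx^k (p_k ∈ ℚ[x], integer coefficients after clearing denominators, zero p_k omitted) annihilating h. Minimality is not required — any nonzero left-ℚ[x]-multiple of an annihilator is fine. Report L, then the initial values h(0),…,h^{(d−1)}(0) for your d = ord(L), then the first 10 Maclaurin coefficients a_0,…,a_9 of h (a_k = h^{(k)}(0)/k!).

L = (4·x + 8·x^2) + (2 + 8·x)·Dx + (-1 + x + 2·x^2)·Dx^2  (order 2).
h: a_k = -3, -3, -3, -9, -17, -35, -1031/15, -2081/15, -29003/105, -19379/35, …
ICs: h(0) = -3, h′(0) = -3.

f: a_k = 1, 1, 3, 5, 11, 21, 43, 85, 171, 341, …
g: a_k = -3, 0, 6, 0, -2, 0, 4/15, 0, -2/105, 0, …
Product ⇒ symmetric product L₀, ord ≤ 2.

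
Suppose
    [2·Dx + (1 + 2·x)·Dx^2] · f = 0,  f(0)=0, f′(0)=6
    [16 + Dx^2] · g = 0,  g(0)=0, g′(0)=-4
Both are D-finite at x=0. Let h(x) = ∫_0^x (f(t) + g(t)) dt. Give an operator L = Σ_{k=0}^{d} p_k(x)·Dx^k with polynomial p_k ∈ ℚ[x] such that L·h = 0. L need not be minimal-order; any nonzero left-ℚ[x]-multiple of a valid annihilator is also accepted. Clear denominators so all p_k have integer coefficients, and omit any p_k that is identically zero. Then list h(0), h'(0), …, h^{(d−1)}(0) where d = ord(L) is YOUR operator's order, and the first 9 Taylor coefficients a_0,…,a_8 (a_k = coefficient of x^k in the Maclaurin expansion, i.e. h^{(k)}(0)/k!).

L = (160 + 256·x + 256·x^2)·Dx^2 + (48 + 224·x + 384·x^2 + 256·x^3)·Dx^3 + (10 + 16·x + 16·x^2)·Dx^4 + (3 + 14·x + 24·x^2 + 16·x^3)·Dx^5  (order 5).
h: a_k = 0, 0, 1, -2, 14/3, -12/5, 16/9, -32/7, 2288/315, …
ICs: h(0) = 0, h′(0) = 0, h′′(0) = 2, h′′′(0) = -12, h′′′′(0) = 112.

f: a_k = 0, 6, -6, 8, -12, 96/5, -32, 384/7, -96, …
g: a_k = 0, -4, 0, 32/3, 0, -128/15, 0, 1024/315, 0, …
f+g: L₀ = lclm(L_f,L_g), ord ≤ 2+2.
∫: right-multiply L₀ by Dx.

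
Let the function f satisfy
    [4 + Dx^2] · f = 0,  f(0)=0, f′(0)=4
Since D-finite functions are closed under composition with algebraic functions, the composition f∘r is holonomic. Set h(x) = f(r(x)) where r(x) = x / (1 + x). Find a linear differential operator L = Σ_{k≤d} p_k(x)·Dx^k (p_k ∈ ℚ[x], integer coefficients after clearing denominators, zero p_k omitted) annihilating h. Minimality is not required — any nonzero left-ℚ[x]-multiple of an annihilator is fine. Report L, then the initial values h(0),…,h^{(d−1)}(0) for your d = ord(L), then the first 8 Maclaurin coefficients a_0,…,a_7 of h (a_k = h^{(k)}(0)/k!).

L = 4 + (2 + 6·x + 6·x^2 + 2·x^3)·Dx + (1 + 4·x + 6·x^2 + 4·x^3 + x^4)·Dx^2  (order 2).
h: a_k = 0, 4, -4, 4/3, 4, -172/15, 20, -8836/315, …
ICs: h(0) = 0, h′(0) = 4.

f: a_k = 0, 4, 0, -8/3, 0, 8/15, 0, -16/315, …
h₀=f(r): pull back L_f along r ⇒ L₀.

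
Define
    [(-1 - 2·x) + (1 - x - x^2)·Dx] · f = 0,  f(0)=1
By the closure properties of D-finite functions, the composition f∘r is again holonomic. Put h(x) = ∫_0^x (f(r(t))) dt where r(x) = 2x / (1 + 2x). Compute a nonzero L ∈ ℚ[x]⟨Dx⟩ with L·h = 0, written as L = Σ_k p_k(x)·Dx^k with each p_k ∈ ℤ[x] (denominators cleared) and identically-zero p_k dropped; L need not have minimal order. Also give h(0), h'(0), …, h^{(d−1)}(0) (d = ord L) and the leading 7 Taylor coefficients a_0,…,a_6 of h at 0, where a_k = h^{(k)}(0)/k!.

f: a_k = 1, 1, 2, 3, 5, 8, 13, …
f∘r: x↦r, Dx↦Dx/r' in L_f ⇒ L₀.
Integrate: L := L₀·Dx.
L = (2 + 12·x)·Dx + (-1 - 4·x + 8·x^3)·Dx^2  (order 2).
h: a_k = 0, 1, 1, 4/3, 0, 16/5, -16/3, …
ICs: h(0) = 0, h′(0) = 1.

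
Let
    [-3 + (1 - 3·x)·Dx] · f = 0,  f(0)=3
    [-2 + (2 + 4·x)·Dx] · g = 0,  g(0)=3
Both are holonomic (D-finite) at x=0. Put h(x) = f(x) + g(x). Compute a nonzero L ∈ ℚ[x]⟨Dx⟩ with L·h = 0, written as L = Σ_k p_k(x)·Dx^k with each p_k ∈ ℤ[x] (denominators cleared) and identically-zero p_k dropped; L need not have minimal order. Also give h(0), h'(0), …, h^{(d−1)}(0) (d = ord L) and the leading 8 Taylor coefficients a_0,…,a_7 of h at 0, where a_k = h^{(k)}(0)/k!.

f: a_k = 3, 9, 27, 81, 243, 729, 2187, 6561, …
g: a_k = 3, 3, -3/2, 3/2, -15/8, 21/8, -63/16, 99/16, …
Sum ⇒ L₀ = lclm(L_f,L_g) in ℚ(x)⟨Dx⟩.
L = (-42 - 54·x) + (38 + 132·x + 162·x^2)·Dx + (-4 - 14·x + 42·x^2 + 108·x^3)·Dx^2  (order 2).
h: a_k = 6, 12, 51/2, 165/2, 1929/8, 5853/8, 34929/16, 105075/16, …
ICs: h(0) = 6, h′(0) = 12.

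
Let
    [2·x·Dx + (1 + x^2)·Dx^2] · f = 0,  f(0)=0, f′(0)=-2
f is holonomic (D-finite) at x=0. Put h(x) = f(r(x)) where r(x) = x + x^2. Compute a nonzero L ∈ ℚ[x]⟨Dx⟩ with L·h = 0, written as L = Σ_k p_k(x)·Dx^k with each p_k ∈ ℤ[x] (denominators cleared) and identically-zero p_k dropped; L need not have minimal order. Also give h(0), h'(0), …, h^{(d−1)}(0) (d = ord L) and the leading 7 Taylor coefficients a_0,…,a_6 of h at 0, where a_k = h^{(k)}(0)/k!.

L = (-2 + 2·x + 8·x^2 + 12·x^3 + 6·x^4)·Dx + (1 + 2·x + x^2 + 4·x^3 + 5·x^4 + 2·x^5)·Dx^2  (order 2).
h: a_k = 0, -2, -2, 2/3, 2, 8/5, -4/3, …
ICs: h(0) = 0, h′(0) = -2.

f: a_k = 0, -2, 0, 2/3, 0, -2/5, 0, …
L₀ from L_f via x↦r, Dx↦r'^{-1}Dx.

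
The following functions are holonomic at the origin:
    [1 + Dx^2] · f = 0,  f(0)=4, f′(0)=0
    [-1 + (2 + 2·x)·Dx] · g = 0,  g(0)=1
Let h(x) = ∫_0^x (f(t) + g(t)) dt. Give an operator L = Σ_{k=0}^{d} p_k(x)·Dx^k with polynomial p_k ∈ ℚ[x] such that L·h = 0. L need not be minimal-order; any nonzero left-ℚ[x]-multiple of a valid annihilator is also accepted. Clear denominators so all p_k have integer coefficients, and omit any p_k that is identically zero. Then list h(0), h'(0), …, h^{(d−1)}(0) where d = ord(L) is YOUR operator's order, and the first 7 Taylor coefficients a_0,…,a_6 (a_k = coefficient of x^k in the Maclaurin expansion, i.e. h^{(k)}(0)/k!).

f: a_k = 4, 0, -2, 0, 1/6, 0, -1/180, …
g: a_k = 1, 1/2, -1/8, 1/16, -5/128, 7/256, -21/1024, …
h₀=f+g: left-lcm gives L₀, ord ≤ 3.
h=∫h₀ ⇒ L = L₀·Dx.
L = (-7 - 8·x - 4·x^2)·Dx + (6 + 22·x + 24·x^2 + 8·x^3)·Dx^2 + (-7 - 8·x - 4·x^2)·Dx^3 + (6 + 22·x + 24·x^2 + 8·x^3)·Dx^4  (order 4).
h: a_k = 0, 5, 1/4, -17/24, 1/64, 49/1920, 7/1536, …
ICs: h(0) = 0, h′(0) = 5, h′′(0) = 1/2, h′′′(0) = -17/4.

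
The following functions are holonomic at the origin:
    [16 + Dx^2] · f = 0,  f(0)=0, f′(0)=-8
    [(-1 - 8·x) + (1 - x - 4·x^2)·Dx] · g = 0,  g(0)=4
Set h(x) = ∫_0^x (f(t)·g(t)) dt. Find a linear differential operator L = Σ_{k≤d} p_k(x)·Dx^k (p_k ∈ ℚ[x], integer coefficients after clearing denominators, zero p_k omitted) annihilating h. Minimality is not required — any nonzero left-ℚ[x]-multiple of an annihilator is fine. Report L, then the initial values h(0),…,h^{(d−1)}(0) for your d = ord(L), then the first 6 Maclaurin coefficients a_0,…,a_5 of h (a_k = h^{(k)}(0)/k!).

L = (-8 + 16·x + 64·x^2)·Dx + (2 + 16·x)·Dx^2 + (-1 + x + 4·x^2)·Dx^3  (order 3).
h: a_k = 0, 0, -16, -32/3, -56/3, -608/15, …
ICs: h(0) = 0, h′(0) = 0, h′′(0) = -32.

f: a_k = 0, -8, 0, 64/3, 0, -256/15, …
g: a_k = 4, 4, 20, 36, 116, 260, …
L₀ := L_f ⊗_s L_g (sym. prod.), ord ≤ 2.
∫: right-multiply L₀ by Dx.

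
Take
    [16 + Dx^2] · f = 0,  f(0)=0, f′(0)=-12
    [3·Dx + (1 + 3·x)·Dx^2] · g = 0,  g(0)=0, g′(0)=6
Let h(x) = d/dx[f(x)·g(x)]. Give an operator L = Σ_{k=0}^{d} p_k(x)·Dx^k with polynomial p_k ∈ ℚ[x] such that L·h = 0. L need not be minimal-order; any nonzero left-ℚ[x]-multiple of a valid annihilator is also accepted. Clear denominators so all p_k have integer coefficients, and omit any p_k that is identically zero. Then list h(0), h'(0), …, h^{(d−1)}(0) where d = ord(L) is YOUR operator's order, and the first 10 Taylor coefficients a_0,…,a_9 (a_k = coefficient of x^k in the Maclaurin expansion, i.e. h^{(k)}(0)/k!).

L = (-252256 - 1400832·x + 774144·x^2 + 36937728·x^3 + 133871616·x^4 + 191102976·x^5 + 95551488·x^6) + (-43296 + 45216·x + 2557440·x^2 + 11404800·x^3 + 19906560·x^4 + 11943936·x^5)·Dx + (-14630 - 16992·x + 831600·x^2 + 6110208·x^3 + 17853696·x^4 + 23887872·x^5 + 11943936·x^6)·Dx^2 + (-2706 + 2826·x + 159840·x^2 + 712800·x^3 + 1244160·x^4 + 746496·x^5)·Dx^3 + (71 + 4410·x + 48951·x^2 + 237600·x^3 + 592920·x^4 + 746496·x^5 + 373248·x^6)·Dx^4  (order 4).
h: a_k = 0, -144, 324, -96, 990, -4464, 64764/5, -1341248/35, 4049649/35, -109677808/315, …
ICs: h(0) = 0, h′(0) = -144, h′′(0) = 648, h′′′(0) = -576.

f: a_k = 0, -12, 0, 32, 0, -128/5, 0, 1024/105, 0, -2048/945, …
g: a_k = 0, 6, -9, 18, -81/2, 486/5, -243, 4374/7, -6561/4, 4374, …
h₀=f·g: eliminate ⇒ L₀, order ≤ 2·2.
Differentiate: ansatz ord ≤ ord L₀ ⇒ L.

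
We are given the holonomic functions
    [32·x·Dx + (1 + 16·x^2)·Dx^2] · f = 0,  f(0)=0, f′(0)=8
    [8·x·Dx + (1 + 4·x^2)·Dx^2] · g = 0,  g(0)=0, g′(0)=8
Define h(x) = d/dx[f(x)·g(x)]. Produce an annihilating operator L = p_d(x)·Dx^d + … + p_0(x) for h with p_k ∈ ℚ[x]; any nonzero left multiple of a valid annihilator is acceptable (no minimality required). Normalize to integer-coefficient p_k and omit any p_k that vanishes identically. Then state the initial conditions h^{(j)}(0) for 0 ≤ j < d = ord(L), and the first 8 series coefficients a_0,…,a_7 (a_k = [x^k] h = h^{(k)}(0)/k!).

L = (-1536·x - 51200·x^3 - 262144·x^5 + 655360·x^7 + 6291456·x^9) + (-80 - 6592·x^2 - 92160·x^4 - 229376·x^6 + 2293760·x^8 + 9437184·x^10)·Dx + (-160·x - 4480·x^3 - 30720·x^5 + 69632·x^7 + 1310720·x^9 + 3145728·x^11)·Dx^2 + (-1 - 40·x^2 - 464·x^4 + 29696·x^8 + 163840·x^10 + 262144·x^12)·Dx^3  (order 3).
h: a_k = 0, 128, 0, -5120/3, 0, 354304/15, 0, -7307264/21, …
ICs: h(0) = 0, h′(0) = 128, h′′(0) = 0.

f: a_k = 0, 8, 0, -128/3, 0, 2048/5, 0, -32768/7, …
g: a_k = 0, 8, 0, -32/3, 0, 128/5, 0, -512/7, …
L₀ := L_f ⊗_s L_g (sym. prod.), ord ≤ 4.
h=h₀': d/dx-closure on L₀ ⇒ L.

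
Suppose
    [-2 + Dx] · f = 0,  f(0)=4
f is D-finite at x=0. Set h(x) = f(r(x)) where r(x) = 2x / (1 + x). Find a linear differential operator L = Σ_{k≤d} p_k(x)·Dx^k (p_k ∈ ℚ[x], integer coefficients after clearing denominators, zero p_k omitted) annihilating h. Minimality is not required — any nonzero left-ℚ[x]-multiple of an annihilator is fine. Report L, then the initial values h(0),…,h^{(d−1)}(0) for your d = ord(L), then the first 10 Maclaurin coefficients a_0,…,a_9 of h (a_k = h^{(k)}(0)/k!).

L = -4 + (1 + 2·x + x^2)·Dx  (order 1).
h: a_k = 4, 16, 16, -16/3, -16/3, 112/15, -176/45, -272/315, 1264/315, -13264/2835, …
ICs: h(0) = 4.

f: a_k = 4, 8, 8, 16/3, 8/3, 16/15, 16/45, 32/315, 8/315, 16/2835, …
L₀ from L_f via x↦r, Dx↦r'^{-1}Dx.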